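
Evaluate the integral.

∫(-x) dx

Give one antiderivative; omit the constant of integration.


Answer: -x**2/2.


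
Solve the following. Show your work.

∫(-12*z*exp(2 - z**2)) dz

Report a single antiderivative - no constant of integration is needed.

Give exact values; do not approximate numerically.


Step 1. Substitute u = z**2 - 2, turning ∫(-12*z*exp(2 - z**2)) dz into ∫(-6*exp(-u)) du: now ∫(-6*exp(-u)) du.
Step 2. Evaluate the standard form: now 6*exp(-u).
Step 3. Substitute back u = z**2 - 2: now 6*exp(2 - z**2).
Answer: 6*exp(2 - z**2).


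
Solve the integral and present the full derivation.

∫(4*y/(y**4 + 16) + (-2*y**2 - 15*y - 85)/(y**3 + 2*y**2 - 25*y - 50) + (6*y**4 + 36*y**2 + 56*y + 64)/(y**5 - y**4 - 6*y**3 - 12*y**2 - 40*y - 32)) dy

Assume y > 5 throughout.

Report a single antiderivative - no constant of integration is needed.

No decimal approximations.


Step 1. Rewrite: now ∫(4*y/(y**4 + 16)) dy + ∫((-2*y**2 - 15*y - 85)/(y**3 + 2*y**2 - 25*y - 50)) dy + ∫((6*y**4 + 36*y**2 + 56*y + 64)/(y**5 - y**4 - 6*y**3 - 12*y**2 - 40*y - 32)) dy.
Step 2. Decompose ∫((6*y**4 + 36*y**2 + 56*y + 64)/(y**5 - y**4 - 6*y**3 - 12*y**2 - 40*y - 32)) dy by partial fractions, (6*y**4 + 36*y**2 + 56*y + 64)/(y**5 - y**4 - 6*y**3 - 12*y**2 - 40*y - 32) = -4/(y**2 + 4) + 4/(y + 2) - 2/(y + 1) + 4/(y - 4): now ∫(4*y/(y**4 + 16)) dy + ∫((-2*y**2 - 15*y - 85)/(y**3 + 2*y**2 - 25*y - 50)) dy + ∫(4/(y - 4)) dy + ∫(-2/(y + 1)) dy + ∫(4/(y + 2)) dy + ∫(-4/(y**2 + 4)) dy.
Step 3. Evaluate the standard form [assuming y > -1]: now -2*log(y + 1) + ∫(4*y/(y**4 + 16)) dy + ∫((-2*y**2 - 15*y - 85)/(y**3 + 2*y**2 - 25*y - 50)) dy + ∫(4/(y - 4)) dy + ∫(4/(y + 2)) dy + ∫(-4/(y**2 + 4)) dy.
Step 4. Evaluate the standard form [assuming y > 4]: now 4*log(y - 4) - 2*log(y + 1) + ∫(4*y/(y**4 + 16)) dy + ∫((-2*y**2 - 15*y - 85)/(y**3 + 2*y**2 - 25*y - 50)) dy + ∫(4/(y + 2)) dy + ∫(-4/(y**2 + 4)) dy.
Step 5. Evaluate the standard form [assuming y > -2]: now 4*log(y - 4) - 2*log(y + 1) + 4*log(y + 2) + ∫(4*y/(y**4 + 16)) dy + ∫((-2*y**2 - 15*y - 85)/(y**3 + 2*y**2 - 25*y - 50)) dy + ∫(-4/(y**2 + 4)) dy.
Step 6. Evaluate the standard form: now 4*log(y - 4) - 2*log(y + 1) + 4*log(y + 2) - 2*atan(y/2) + ∫(4*y/(y**4 + 16)) dy + ∫((-2*y**2 - 15*y - 85)/(y**3 + 2*y**2 - 25*y - 50)) dy.
Step 7. Decompose ∫((-2*y**2 - 15*y - 85)/(y**3 + 2*y**2 - 25*y - 50)) dy by partial fractions, (-2*y**2 - 15*y - 85)/(y**3 + 2*y**2 - 25*y - 50) = -2/(y + 5) + 3/(y + 2) - 3/(y - 5): now 4*log(y - 4) - 2*log(y + 1) + 4*log(y + 2) - 2*atan(y/2) + ∫(4*y/(y**4 + 16)) dy + ∫(-3/(y - 5)) dy + ∫(3/(y + 2)) dy + ∫(-2/(y + 5)) dy.
Step 8. Evaluate the standard form [assuming y > -2]: now 4*log(y - 4) - 2*log(y + 1) + 7*log(y + 2) - 2*atan(y/2) + ∫(4*y/(y**4 + 16)) dy + ∫(-3/(y - 5)) dy + ∫(-2/(y + 5)) dy.
Step 9. Evaluate the standard form [assuming y > -5]: now 4*log(y - 4) - 2*log(y + 1) + 7*log(y + 2) - 2*log(y + 5) - 2*atan(y/2) + ∫(4*y/(y**4 + 16)) dy + ∫(-3/(y - 5)) dy.
Step 10. Evaluate the standard form [assuming y > 5]: now -3*log(y - 5) + 4*log(y - 4) - 2*log(y + 1) + 7*log(y + 2) - 2*log(y + 5) - 2*atan(y/2) + ∫(4*y/(y**4 + 16)) dy.
Step 11. Substitute u = y**2, turning ∫(4*y/(y**4 + 16)) dy into ∫(2/(u**2 + 16)) du: now -3*log(y - 5) + 4*log(y - 4) - 2*log(y + 1) + 7*log(y + 2) - 2*log(y + 5) - 2*atan(y/2) + ∫(2/(u**2 + 16)) du.
Step 12. Evaluate the standard form: now -3*log(y - 5) + 4*log(y - 4) - 2*log(y + 1) + 7*log(y + 2) - 2*log(y + 5) + atan(u/4)/2 - 2*atan(y/2).
Step 13. Substitute back u = y**2: now -3*log(y - 5) + 4*log(y - 4) - 2*log(y + 1) + 7*log(y + 2) - 2*log(y + 5) - 2*atan(y/2) + atan(y**2/4)/2.
Answer: -3*log(y - 5) + 4*log(y - 4) - 2*log(y + 1) + 7*log(y + 2) - 2*log(y + 5) - 2*atan(y/2) + atan(y**2/4)/2.


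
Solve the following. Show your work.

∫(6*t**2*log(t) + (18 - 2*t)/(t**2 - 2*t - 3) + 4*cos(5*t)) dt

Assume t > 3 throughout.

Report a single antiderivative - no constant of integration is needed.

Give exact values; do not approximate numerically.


Step 1. Rewrite: now ∫(6*t**2*log(t)) dt + ∫((18 - 2*t)/(t**2 - 2*t - 3)) dt + ∫(4*cos(5*t)) dt.
Step 2. Integrate ∫(6*t**2*log(t)) dt by parts with u = log(t), dv = (6*t**2) dt, so v = 2*t**3 [assuming t > 0]: now 2*t**3*log(t) + ∫(-2*t**2) dt + ∫((18 - 2*t)/(t**2 - 2*t - 3)) dt + ∫(4*cos(5*t)) dt.
Step 3. Evaluate the standard form: now 2*t**3*log(t) - 2*t**3/3 + ∫((18 - 2*t)/(t**2 - 2*t - 3)) dt + ∫(4*cos(5*t)) dt.
Step 4. Evaluate the standard form: now 2*t**3*log(t) - 2*t**3/3 + 4*sin(5*t)/5 + ∫((18 - 2*t)/(t**2 - 2*t - 3)) dt.
Step 5. Decompose ∫((18 - 2*t)/(t**2 - 2*t - 3)) dt by partial fractions, (18 - 2*t)/(t**2 - 2*t - 3) = -5/(t + 1) + 3/(t - 3): now 2*t**3*log(t) - 2*t**3/3 + 4*sin(5*t)/5 + ∫(3/(t - 3)) dt + ∫(-5/(t + 1)) dt.
Step 6. Evaluate the standard form [assuming t > 3]: now 2*t**3*log(t) - 2*t**3/3 + 3*log(t - 3) + 4*sin(5*t)/5 + ∫(-5/(t + 1)) dt.
Step 7. Evaluate the standard form [assuming t > -1]: now 2*t**3*log(t) - 2*t**3/3 + 3*log(t - 3) - 5*log(t + 1) + 4*sin(5*t)/5.
Answer: 2*t**3*log(t) - 2*t**3/3 + 3*log(t - 3) - 5*log(t + 1) + 4*sin(5*t)/5.


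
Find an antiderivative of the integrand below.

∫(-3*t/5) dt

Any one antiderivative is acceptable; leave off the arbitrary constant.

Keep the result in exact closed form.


Answer: -3*t**2/10.


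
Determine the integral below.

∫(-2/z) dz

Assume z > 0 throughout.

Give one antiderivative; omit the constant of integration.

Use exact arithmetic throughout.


Answer: -2*log(z).


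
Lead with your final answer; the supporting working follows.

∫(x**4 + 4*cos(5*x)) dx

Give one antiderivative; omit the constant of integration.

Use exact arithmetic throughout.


The answer is x**5/5 + 4*sin(5*x)/5.
Step 1. Rewrite: now ∫(x**4) dx + ∫(4*cos(5*x)) dx.
Step 2. Evaluate the standard form: now x**5/5 + ∫(4*cos(5*x)) dx.
Step 3. Evaluate the standard form: now x**5/5 + 4*sin(5*x)/5.
Answer: x**5/5 + 4*sin(5*x)/5.


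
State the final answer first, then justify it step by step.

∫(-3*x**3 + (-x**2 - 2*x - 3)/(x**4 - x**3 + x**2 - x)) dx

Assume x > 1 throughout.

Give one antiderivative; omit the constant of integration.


The answer is -3*x**4/4 + 3*log(x) - 3*log(x - 1) + 2*atan(x).
Step 1. Rewrite: now ∫(-3*x**3) dx + ∫((-x**2 - 2*x - 3)/(x**4 - x**3 + x**2 - x)) dx.
Step 2. Decompose ∫((-x**2 - 2*x - 3)/(x**4 - x**3 + x**2 - x)) dx by partial fractions, (-x**2 - 2*x - 3)/(x**4 - x**3 + x**2 - x) = 2/(x**2 + 1) - 3/(x - 1) + 3/x: now ∫(3/x) dx + ∫(-3*x**3) dx + ∫(-3/(x - 1)) dx + ∫(2/(x**2 + 1)) dx.
Step 3. Evaluate the standard form [assuming x > 1]: now -3*log(x - 1) + ∫(3/x) dx + ∫(-3*x**3) dx + ∫(2/(x**2 + 1)) dx.
Step 4. Evaluate the standard form [assuming x > 0]: now 3*log(x) - 3*log(x - 1) + ∫(-3*x**3) dx + ∫(2/(x**2 + 1)) dx.
Step 5. Evaluate the standard form: now 3*log(x) - 3*log(x - 1) + 2*atan(x) + ∫(-3*x**3) dx.
Step 6. Evaluate the standard form: now -3*x**4/4 + 3*log(x) - 3*log(x - 1) + 2*atan(x).
Answer: -3*x**4/4 + 3*log(x) - 3*log(x - 1) + 2*atan(x).


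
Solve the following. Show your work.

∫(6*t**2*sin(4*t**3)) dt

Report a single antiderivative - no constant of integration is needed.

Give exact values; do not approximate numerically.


Step 1. Substitute u = t**3, turning ∫(6*t**2*sin(4*t**3)) dt into ∫(2*sin(4*u)) du: now ∫(2*sin(4*u)) du.
Step 2. Evaluate the standard form: now -cos(4*u)/2.
Step 3. Substitute back u = t**3: now -cos(4*t**3)/2.
Answer: -cos(4*t**3)/2.


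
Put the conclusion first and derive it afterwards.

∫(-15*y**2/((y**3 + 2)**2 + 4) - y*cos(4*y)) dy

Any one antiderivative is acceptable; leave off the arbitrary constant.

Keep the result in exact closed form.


The answer is -y*sin(4*y)/4 - cos(4*y)/16 - 5*atan(y**3/2 + 1)/2.
Step 1. Rewrite: now ∫(-y*cos(4*y)) dy + ∫(-15*y**2/((y**3 + 2)**2 + 4)) dy.
Step 2. Integrate ∫(-y*cos(4*y)) dy by parts with u = y, dv = (-cos(4*y)) dy, so v = -sin(4*y)/4: now -y*sin(4*y)/4 + ∫(-15*y**2/((y**3 + 2)**2 + 4)) dy + ∫(sin(4*y)/4) dy.
Step 3. Evaluate the standard form: now -y*sin(4*y)/4 - cos(4*y)/16 + ∫(-15*y**2/((y**3 + 2)**2 + 4)) dy.
Step 4. Substitute u = y**3 + 2, turning ∫(-15*y**2/((y**3 + 2)**2 + 4)) dy into ∫(-5/(u**2 + 4)) du: now -y*sin(4*y)/4 - cos(4*y)/16 + ∫(-5/(u**2 + 4)) du.
Step 5. Evaluate the standard form: now -y*sin(4*y)/4 - cos(4*y)/16 - 5*atan(u/2)/2.
Step 6. Substitute back u = y**3 + 2: now -y*sin(4*y)/4 - cos(4*y)/16 - 5*atan(y**3/2 + 1)/2.
Answer: -y*sin(4*y)/4 - cos(4*y)/16 - 5*atan(y**3/2 + 1)/2.


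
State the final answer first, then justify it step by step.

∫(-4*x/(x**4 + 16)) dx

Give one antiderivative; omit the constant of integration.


The answer is -atan(x**2/4)/2.
Step 1. Substitute u = x**2, turning ∫(-4*x/(x**4 + 16)) dx into ∫(-2/(u**2 + 16)) du: now ∫(-2/(u**2 + 16)) du.
Step 2. Evaluate the standard form: now -atan(u/4)/2.
Step 3. Substitute back u = x**2: now -atan(x**2/4)/2.
Answer: -atan(x**2/4)/2.


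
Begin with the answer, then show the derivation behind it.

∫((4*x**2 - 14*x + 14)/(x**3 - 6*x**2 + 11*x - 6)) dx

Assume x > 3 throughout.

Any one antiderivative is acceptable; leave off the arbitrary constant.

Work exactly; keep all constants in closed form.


The answer is 4*log(x - 3) - 2*log(x - 2) + 2*log(x - 1).
Step 1. Decompose ∫((4*x**2 - 14*x + 14)/(x**3 - 6*x**2 + 11*x - 6)) dx by partial fractions, (4*x**2 - 14*x + 14)/(x**3 - 6*x**2 + 11*x - 6) = 2/(x - 1) - 2/(x - 2) + 4/(x - 3): now ∫(4/(x - 3)) dx + ∫(-2/(x - 2)) dx + ∫(2/(x - 1)) dx.
Step 2. Evaluate the standard form [assuming x > 2]: now -2*log(x - 2) + ∫(4/(x - 3)) dx + ∫(2/(x - 1)) dx.
Step 3. Evaluate the standard form [assuming x > 3]: now 4*log(x - 3) - 2*log(x - 2) + ∫(2/(x - 1)) dx.
Step 4. Evaluate the standard form [assuming x > 1]: now 4*log(x - 3) - 2*log(x - 2) + 2*log(x - 1).
Answer: 4*log(x - 3) - 2*log(x - 2) + 2*log(x - 1).


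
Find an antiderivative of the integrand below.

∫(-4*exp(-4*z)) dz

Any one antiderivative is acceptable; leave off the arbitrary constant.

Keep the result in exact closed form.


Answer: exp(-4*z).


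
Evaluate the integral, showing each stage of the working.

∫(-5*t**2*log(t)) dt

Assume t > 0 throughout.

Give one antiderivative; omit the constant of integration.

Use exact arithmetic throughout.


Step 1. Integrate ∫(-5*t**2*log(t)) dt by parts with u = log(t), dv = (-5*t**2) dt, so v = -5*t**3/3 [assuming t > 0]: now -5*t**3*log(t)/3 + ∫(5*t**2/3) dt.
Step 2. Evaluate the standard form: now -5*t**3*log(t)/3 + 5*t**3/9.
Answer: -5*t**3*log(t)/3 + 5*t**3/9.


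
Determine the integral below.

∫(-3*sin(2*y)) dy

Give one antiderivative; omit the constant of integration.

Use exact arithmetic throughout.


Answer: 3*cos(2*y)/2.


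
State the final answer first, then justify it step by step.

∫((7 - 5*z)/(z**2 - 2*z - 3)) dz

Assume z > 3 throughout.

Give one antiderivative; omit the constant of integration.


The answer is -2*log(z - 3) - 3*log(z + 1).
Step 1. Decompose ∫((7 - 5*z)/(z**2 - 2*z - 3)) dz by partial fractions, (7 - 5*z)/(z**2 - 2*z - 3) = -3/(z + 1) - 2/(z - 3): now ∫(-2/(z - 3)) dz + ∫(-3/(z + 1)) dz.
Step 2. Evaluate the standard form [assuming z > -1]: now -3*log(z + 1) + ∫(-2/(z - 3)) dz.
Step 3. Evaluate the standard form [assuming z > 3]: now -2*log(z - 3) - 3*log(z + 1).
Answer: -2*log(z - 3) - 3*log(z + 1).


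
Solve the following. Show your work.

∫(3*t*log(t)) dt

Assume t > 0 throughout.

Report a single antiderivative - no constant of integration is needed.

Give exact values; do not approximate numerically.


Step 1. Integrate ∫(3*t*log(t)) dt by parts with u = log(t), dv = (3*t) dt, so v = 3*t**2/2 [assuming t > 0]: now 3*t**2*log(t)/2 + ∫(-3*t/2) dt.
Step 2. Evaluate the standard form: now 3*t**2*log(t)/2 - 3*t**2/4.
Answer: 3*t**2*log(t)/2 - 3*t**2/4.


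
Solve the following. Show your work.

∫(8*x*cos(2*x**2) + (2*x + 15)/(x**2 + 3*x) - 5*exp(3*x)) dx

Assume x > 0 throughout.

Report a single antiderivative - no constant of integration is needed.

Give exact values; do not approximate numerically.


Step 1. Rewrite: now ∫(8*x*cos(2*x**2)) dx + ∫((2*x + 15)/(x**2 + 3*x)) dx + ∫(-5*exp(3*x)) dx.
Step 2. Substitute u = x**2, turning ∫(8*x*cos(2*x**2)) dx into ∫(4*cos(2*u)) du: now ∫((2*x + 15)/(x**2 + 3*x)) dx + ∫(-5*exp(3*x)) dx + ∫(4*cos(2*u)) du.
Step 3. Evaluate the standard form: now 2*sin(2*u) + ∫((2*x + 15)/(x**2 + 3*x)) dx + ∫(-5*exp(3*x)) dx.
Step 4. Substitute back u = x**2: now 2*sin(2*x**2) + ∫((2*x + 15)/(x**2 + 3*x)) dx + ∫(-5*exp(3*x)) dx.
Step 5. Evaluate the standard form: now -5*exp(3*x)/3 + 2*sin(2*x**2) + ∫((2*x + 15)/(x**2 + 3*x)) dx.
Step 6. Decompose ∫((2*x + 15)/(x**2 + 3*x)) dx by partial fractions, (2*x + 15)/(x**2 + 3*x) = -3/(x + 3) + 5/x: now -5*exp(3*x)/3 + 2*sin(2*x**2) + ∫(5/x) dx + ∫(-3/(x + 3)) dx.
Step 7. Evaluate the standard form [assuming x > -3]: now -5*exp(3*x)/3 - 3*log(x + 3) + 2*sin(2*x**2) + ∫(5/x) dx.
Step 8. Evaluate the standard form [assuming x > 0]: now -5*exp(3*x)/3 + 5*log(x) - 3*log(x + 3) + 2*sin(2*x**2).
Answer: -5*exp(3*x)/3 + 5*log(x) - 3*log(x + 3) + 2*sin(2*x**2).


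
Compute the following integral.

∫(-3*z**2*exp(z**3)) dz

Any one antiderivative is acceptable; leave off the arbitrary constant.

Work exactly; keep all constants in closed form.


Answer: -exp(z**3).


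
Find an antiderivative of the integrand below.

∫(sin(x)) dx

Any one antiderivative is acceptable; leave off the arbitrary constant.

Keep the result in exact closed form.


Answer: -cos(x).


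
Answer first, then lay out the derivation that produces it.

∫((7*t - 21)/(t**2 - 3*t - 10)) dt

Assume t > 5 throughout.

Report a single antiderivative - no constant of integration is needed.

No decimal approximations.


The answer is 2*log(t - 5) + 5*log(t + 2).
Step 1. Decompose ∫((7*t - 21)/(t**2 - 3*t - 10)) dt by partial fractions, (7*t - 21)/(t**2 - 3*t - 10) = 5/(t + 2) + 2/(t - 5): now ∫(2/(t - 5)) dt + ∫(5/(t + 2)) dt.
Step 2. Evaluate the standard form [assuming t > 5]: now 2*log(t - 5) + ∫(5/(t + 2)) dt.
Step 3. Evaluate the standard form [assuming t > -2]: now 2*log(t - 5) + 5*log(t + 2).
Answer: 2*log(t - 5) + 5*log(t + 2).


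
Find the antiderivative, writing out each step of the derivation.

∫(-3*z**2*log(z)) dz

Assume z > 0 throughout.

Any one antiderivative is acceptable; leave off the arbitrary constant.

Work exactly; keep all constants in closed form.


Step 1. Integrate ∫(-3*z**2*log(z)) dz by parts with u = log(z), dv = (-3*z**2) dz, so v = -z**3 [assuming z > 0]: now -z**3*log(z) + ∫(z**2) dz.
Step 2. Evaluate the standard form: now -z**3*log(z) + z**3/3.
Answer: -z**3*log(z) + z**3/3.


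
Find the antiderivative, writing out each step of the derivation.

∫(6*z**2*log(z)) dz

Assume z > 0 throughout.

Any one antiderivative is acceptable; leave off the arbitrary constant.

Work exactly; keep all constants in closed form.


Step 1. Integrate ∫(6*z**2*log(z)) dz by parts with u = log(z), dv = (6*z**2) dz, so v = 2*z**3 [assuming z > 0]: now 2*z**3*log(z) + ∫(-2*z**2) dz.
Step 2. Evaluate the standard form: now 2*z**3*log(z) - 2*z**3/3.
Answer: 2*z**3*log(z) - 2*z**3/3.


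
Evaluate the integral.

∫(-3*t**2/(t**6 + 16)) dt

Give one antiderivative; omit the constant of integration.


Answer: -atan(t**3/4)/4.


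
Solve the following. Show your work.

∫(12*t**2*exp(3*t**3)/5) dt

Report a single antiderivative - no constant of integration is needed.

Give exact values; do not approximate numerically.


Step 1. Substitute u = t**3, turning ∫(12*t**2*exp(3*t**3)/5) dt into ∫(4*exp(3*u)/5) du: now ∫(4*exp(3*u)/5) du.
Step 2. Evaluate the standard form: now 4*exp(3*u)/15.
Step 3. Substitute back u = t**3: now 4*exp(3*t**3)/15.
Answer: 4*exp(3*t**3)/15.


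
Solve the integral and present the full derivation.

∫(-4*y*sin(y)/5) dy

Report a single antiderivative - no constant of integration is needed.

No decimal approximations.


Step 1. Integrate ∫(-4*y*sin(y)/5) dy by parts with u = y, dv = (-4*sin(y)/5) dy, so v = 4*cos(y)/5: now 4*y*cos(y)/5 + ∫(-4*cos(y)/5) dy.
Step 2. Evaluate the standard form: now 4*y*cos(y)/5 - 4*sin(y)/5.
Answer: 4*y*cos(y)/5 - 4*sin(y)/5.


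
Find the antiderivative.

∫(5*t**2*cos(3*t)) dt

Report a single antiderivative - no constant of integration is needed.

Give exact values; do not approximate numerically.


Answer: 5*t**2*sin(3*t)/3 + 10*t*cos(3*t)/9 - 10*sin(3*t)/27.


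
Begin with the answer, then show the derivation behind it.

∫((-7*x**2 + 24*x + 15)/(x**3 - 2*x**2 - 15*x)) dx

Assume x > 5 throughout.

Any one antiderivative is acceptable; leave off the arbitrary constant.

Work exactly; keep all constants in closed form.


The answer is -log(x) - log(x - 5) - 5*log(x + 3).
Step 1. Decompose ∫((-7*x**2 + 24*x + 15)/(x**3 - 2*x**2 - 15*x)) dx by partial fractions, (-7*x**2 + 24*x + 15)/(x**3 - 2*x**2 - 15*x) = -5/(x + 3) - 1/(x - 5) - 1/x: now ∫(-1/x) dx + ∫(-1/(x - 5)) dx + ∫(-5/(x + 3)) dx.
Step 2. Evaluate the standard form [assuming x > 0]: now -log(x) + ∫(-1/(x - 5)) dx + ∫(-5/(x + 3)) dx.
Step 3. Evaluate the standard form [assuming x > 5]: now -log(x) - log(x - 5) + ∫(-5/(x + 3)) dx.
Step 4. Evaluate the standard form [assuming x > -3]: now -log(x) - log(x - 5) - 5*log(x + 3).
Answer: -log(x) - log(x - 5) - 5*log(x + 3).


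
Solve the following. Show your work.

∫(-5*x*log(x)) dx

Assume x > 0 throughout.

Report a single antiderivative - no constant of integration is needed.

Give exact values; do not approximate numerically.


Step 1. Integrate ∫(-5*x*log(x)) dx by parts with u = log(x), dv = (-5*x) dx, so v = -5*x**2/2 [assuming x > 0]: now -5*x**2*log(x)/2 + ∫(5*x/2) dx.
Step 2. Evaluate the standard form: now -5*x**2*log(x)/2 + 5*x**2/4.
Answer: -5*x**2*log(x)/2 + 5*x**2/4.


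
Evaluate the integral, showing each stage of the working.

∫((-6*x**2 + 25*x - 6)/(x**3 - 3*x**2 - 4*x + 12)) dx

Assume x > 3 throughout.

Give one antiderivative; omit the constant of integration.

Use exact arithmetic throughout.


Step 1. Decompose ∫((-6*x**2 + 25*x - 6)/(x**3 - 3*x**2 - 4*x + 12)) dx by partial fractions, (-6*x**2 + 25*x - 6)/(x**3 - 3*x**2 - 4*x + 12) = -4/(x + 2) - 5/(x - 2) + 3/(x - 3): now ∫(3/(x - 3)) dx + ∫(-5/(x - 2)) dx + ∫(-4/(x + 2)) dx.
Step 2. Evaluate the standard form [assuming x > 2]: now -5*log(x - 2) + ∫(3/(x - 3)) dx + ∫(-4/(x + 2)) dx.
Step 3. Evaluate the standard form [assuming x > 3]: now 3*log(x - 3) - 5*log(x - 2) + ∫(-4/(x + 2)) dx.
Step 4. Evaluate the standard form [assuming x > -2]: now 3*log(x - 3) - 5*log(x - 2) - 4*log(x + 2).
Answer: 3*log(x - 3) - 5*log(x - 2) - 4*log(x + 2).


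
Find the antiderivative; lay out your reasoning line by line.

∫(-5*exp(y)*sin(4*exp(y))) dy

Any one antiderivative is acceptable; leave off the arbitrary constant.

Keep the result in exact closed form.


Step 1. Substitute u = exp(y), turning ∫(-5*exp(y)*sin(4*exp(y))) dy into ∫(-5*sin(4*u)) du: now ∫(-5*sin(4*u)) du.
Step 2. Evaluate the standard form: now 5*cos(4*u)/4.
Step 3. Substitute back u = exp(y): now 5*cos(4*exp(y))/4.
Answer: 5*cos(4*exp(y))/4.


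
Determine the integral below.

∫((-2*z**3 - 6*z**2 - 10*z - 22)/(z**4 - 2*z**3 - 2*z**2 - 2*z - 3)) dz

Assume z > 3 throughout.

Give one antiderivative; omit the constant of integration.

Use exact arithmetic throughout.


Answer: -4*log(z - 3) + 2*log(z + 1) + 4*atan(z).


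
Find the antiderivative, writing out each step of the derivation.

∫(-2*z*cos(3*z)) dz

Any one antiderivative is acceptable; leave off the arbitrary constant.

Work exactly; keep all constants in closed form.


Step 1. Integrate ∫(-2*z*cos(3*z)) dz by parts with u = z, dv = (-2*cos(3*z)) dz, so v = -2*sin(3*z)/3: now -2*z*sin(3*z)/3 + ∫(2*sin(3*z)/3) dz.
Step 2. Evaluate the standard form: now -2*z*sin(3*z)/3 - 2*cos(3*z)/9.
Answer: -2*z*sin(3*z)/3 - 2*cos(3*z)/9.


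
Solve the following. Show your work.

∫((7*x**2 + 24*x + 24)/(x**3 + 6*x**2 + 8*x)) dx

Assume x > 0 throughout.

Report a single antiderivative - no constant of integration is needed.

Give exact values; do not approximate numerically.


Step 1. Decompose ∫((7*x**2 + 24*x + 24)/(x**3 + 6*x**2 + 8*x)) dx by partial fractions, (7*x**2 + 24*x + 24)/(x**3 + 6*x**2 + 8*x) = 5/(x + 4) - 1/(x + 2) + 3/x: now ∫(3/x) dx + ∫(-1/(x + 2)) dx + ∫(5/(x + 4)) dx.
Step 2. Evaluate the standard form [assuming x > -4]: now 5*log(x + 4) + ∫(3/x) dx + ∫(-1/(x + 2)) dx.
Step 3. Evaluate the standard form [assuming x > 0]: now 3*log(x) + 5*log(x + 4) + ∫(-1/(x + 2)) dx.
Step 4. Evaluate the standard form [assuming x > -2]: now 3*log(x) - log(x + 2) + 5*log(x + 4).
Answer: 3*log(x) - log(x + 2) + 5*log(x + 4).


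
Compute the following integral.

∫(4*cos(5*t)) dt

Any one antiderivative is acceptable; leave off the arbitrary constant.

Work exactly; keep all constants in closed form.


Answer: 4*sin(5*t)/5.


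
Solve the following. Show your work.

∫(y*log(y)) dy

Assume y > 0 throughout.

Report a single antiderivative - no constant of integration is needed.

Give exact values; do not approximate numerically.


Step 1. Integrate ∫(y*log(y)) dy by parts with u = log(y), dv = (y) dy, so v = y**2/2 [assuming y > 0]: now y**2*log(y)/2 + ∫(-y/2) dy.
Step 2. Evaluate the standard form: now y**2*log(y)/2 - y**2/4.
Answer: y**2*log(y)/2 - y**2/4.


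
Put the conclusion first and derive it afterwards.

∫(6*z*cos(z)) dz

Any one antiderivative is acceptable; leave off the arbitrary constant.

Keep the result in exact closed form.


The answer is 6*z*sin(z) + 6*cos(z).
Step 1. Integrate ∫(6*z*cos(z)) dz by parts with u = z, dv = (6*cos(z)) dz, so v = 6*sin(z): now 6*z*sin(z) + ∫(-6*sin(z)) dz.
Step 2. Evaluate the standard form: now 6*z*sin(z) + 6*cos(z).
Answer: 6*z*sin(z) + 6*cos(z).


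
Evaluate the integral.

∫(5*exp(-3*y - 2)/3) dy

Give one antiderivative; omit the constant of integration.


Answer: -5*exp(-3*y - 2)/9.


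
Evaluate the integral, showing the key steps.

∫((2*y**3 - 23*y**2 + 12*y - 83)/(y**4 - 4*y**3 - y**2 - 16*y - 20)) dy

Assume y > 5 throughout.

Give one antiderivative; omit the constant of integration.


Step 1. Decompose ∫((2*y**3 - 23*y**2 + 12*y - 83)/(y**4 - 4*y**3 - y**2 - 16*y - 20)) dy by partial fractions, (2*y**3 - 23*y**2 + 12*y - 83)/(y**4 - 4*y**3 - y**2 - 16*y - 20) = -1/(y**2 + 4) + 4/(y + 1) - 2/(y - 5): now ∫(-2/(y - 5)) dy + ∫(4/(y + 1)) dy + ∫(-1/(y**2 + 4)) dy.
Step 2. Evaluate the standard form [assuming y > -1]: now 4*log(y + 1) + ∫(-2/(y - 5)) dy + ∫(-1/(y**2 + 4)) dy.
Step 3. Evaluate the standard form [assuming y > 5]: now -2*log(y - 5) + 4*log(y + 1) + ∫(-1/(y**2 + 4)) dy.
Step 4. Evaluate the standard form: now -2*log(y - 5) + 4*log(y + 1) - atan(y/2)/2.
Answer: -2*log(y - 5) + 4*log(y + 1) - atan(y/2)/2.


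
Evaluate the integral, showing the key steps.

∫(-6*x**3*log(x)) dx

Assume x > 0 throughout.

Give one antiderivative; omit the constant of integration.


Step 1. Integrate ∫(-6*x**3*log(x)) dx by parts with u = log(x), dv = (-6*x**3) dx, so v = -3*x**4/2 [assuming x > 0]: now -3*x**4*log(x)/2 + ∫(3*x**3/2) dx.
Step 2. Evaluate the standard form: now -3*x**4*log(x)/2 + 3*x**4/8.
Answer: -3*x**4*log(x)/2 + 3*x**4/8.


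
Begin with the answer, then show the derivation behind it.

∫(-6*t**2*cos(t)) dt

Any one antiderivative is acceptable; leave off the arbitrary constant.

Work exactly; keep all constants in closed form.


The answer is -6*t**2*sin(t) - 12*t*cos(t) + 12*sin(t).
Step 1. Integrate ∫(-6*t**2*cos(t)) dt by parts with u = t**2, dv = (-6*cos(t)) dt, so v = -6*sin(t): now -6*t**2*sin(t) + ∫(12*t*sin(t)) dt.
Step 2. Integrate ∫(12*t*sin(t)) dt by parts with u = t, dv = (12*sin(t)) dt, so v = -12*cos(t): now -6*t**2*sin(t) - 12*t*cos(t) + ∫(12*cos(t)) dt.
Step 3. Evaluate the standard form: now -6*t**2*sin(t) - 12*t*cos(t) + 12*sin(t).
Answer: -6*t**2*sin(t) - 12*t*cos(t) + 12*sin(t).


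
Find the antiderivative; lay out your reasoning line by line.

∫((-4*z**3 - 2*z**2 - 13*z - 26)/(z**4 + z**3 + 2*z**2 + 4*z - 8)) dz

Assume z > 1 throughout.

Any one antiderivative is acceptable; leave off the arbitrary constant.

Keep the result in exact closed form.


Step 1. Decompose ∫((-4*z**3 - 2*z**2 - 13*z - 26)/(z**4 + z**3 + 2*z**2 + 4*z - 8)) dz by partial fractions, (-4*z**3 - 2*z**2 - 13*z - 26)/(z**4 + z**3 + 2*z**2 + 4*z - 8) = 3/(z**2 + 4) - 1/(z + 2) - 3/(z - 1): now ∫(-3/(z - 1)) dz + ∫(-1/(z + 2)) dz + ∫(3/(z**2 + 4)) dz.
Step 2. Evaluate the standard form [assuming z > -2]: now -log(z + 2) + ∫(-3/(z - 1)) dz + ∫(3/(z**2 + 4)) dz.
Step 3. Evaluate the standard form [assuming z > 1]: now -3*log(z - 1) - log(z + 2) + ∫(3/(z**2 + 4)) dz.
Step 4. Evaluate the standard form: now -3*log(z - 1) - log(z + 2) + 3*atan(z/2)/2.
Answer: -3*log(z - 1) - log(z + 2) + 3*atan(z/2)/2.


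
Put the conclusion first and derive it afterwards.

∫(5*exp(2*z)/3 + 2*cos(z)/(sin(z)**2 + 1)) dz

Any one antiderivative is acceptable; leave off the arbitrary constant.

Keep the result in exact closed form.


The answer is 5*exp(2*z)/6 + 2*atan(sin(z)).
Step 1. Rewrite: now ∫(2*cos(z)/(sin(z)**2 + 1)) dz + ∫(5*exp(2*z)/3) dz.
Step 2. Evaluate the standard form: now 5*exp(2*z)/6 + ∫(2*cos(z)/(sin(z)**2 + 1)) dz.
Step 3. Substitute u = sin(z), turning ∫(2*cos(z)/(sin(z)**2 + 1)) dz into ∫(2/(u**2 + 1)) du: now 5*exp(2*z)/6 + ∫(2/(u**2 + 1)) du.
Step 4. Evaluate the standard form: now 5*exp(2*z)/6 + 2*atan(u).
Step 5. Substitute back u = sin(z): now 5*exp(2*z)/6 + 2*atan(sin(z)).
Answer: 5*exp(2*z)/6 + 2*atan(sin(z)).


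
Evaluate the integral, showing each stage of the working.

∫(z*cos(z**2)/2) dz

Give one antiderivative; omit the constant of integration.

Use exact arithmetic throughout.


Step 1. Substitute u = z**2, turning ∫(z*cos(z**2)/2) dz into ∫(cos(u)/4) du: now ∫(cos(u)/4) du.
Step 2. Evaluate the standard form: now sin(u)/4.
Step 3. Substitute back u = z**2: now sin(z**2)/4.
Answer: sin(z**2)/4.


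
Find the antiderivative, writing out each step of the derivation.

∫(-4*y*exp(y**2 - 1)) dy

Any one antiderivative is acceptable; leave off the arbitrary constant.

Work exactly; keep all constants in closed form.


Step 1. Substitute u = y**2 - 1, turning ∫(-4*y*exp(y**2 - 1)) dy into ∫(-2*exp(u)) du: now ∫(-2*exp(u)) du.
Step 2. Evaluate the standard form: now -2*exp(u).
Step 3. Substitute back u = y**2 - 1: now -2*exp(y**2 - 1).
Answer: -2*exp(y**2 - 1).


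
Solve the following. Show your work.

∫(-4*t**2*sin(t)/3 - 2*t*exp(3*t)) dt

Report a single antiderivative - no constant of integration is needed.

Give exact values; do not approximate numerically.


Step 1. Rewrite: now ∫(-2*t*exp(3*t)) dt + ∫(-4*t**2*sin(t)/3) dt.
Step 2. Integrate ∫(-2*t*exp(3*t)) dt by parts with u = t, dv = (-2*exp(3*t)) dt, so v = -2*exp(3*t)/3: now -2*t*exp(3*t)/3 + ∫(-4*t**2*sin(t)/3) dt + ∫(2*exp(3*t)/3) dt.
Step 3. Evaluate the standard form: now -2*t*exp(3*t)/3 + 2*exp(3*t)/9 + ∫(-4*t**2*sin(t)/3) dt.
Step 4. Integrate ∫(-4*t**2*sin(t)/3) dt by parts with u = t**2, dv = (-4*sin(t)/3) dt, so v = 4*cos(t)/3: now 4*t**2*cos(t)/3 - 2*t*exp(3*t)/3 + 2*exp(3*t)/9 + ∫(-8*t*cos(t)/3) dt.
Step 5. Integrate ∫(-8*t*cos(t)/3) dt by parts with u = t, dv = (-8*cos(t)/3) dt, so v = -8*sin(t)/3: now 4*t**2*cos(t)/3 - 2*t*exp(3*t)/3 - 8*t*sin(t)/3 + 2*exp(3*t)/9 + ∫(8*sin(t)/3) dt.
Step 6. Evaluate the standard form: now 4*t**2*cos(t)/3 - 2*t*exp(3*t)/3 - 8*t*sin(t)/3 + 2*exp(3*t)/9 - 8*cos(t)/3.
Answer: 4*t**2*cos(t)/3 - 2*t*exp(3*t)/3 - 8*t*sin(t)/3 + 2*exp(3*t)/9 - 8*cos(t)/3.


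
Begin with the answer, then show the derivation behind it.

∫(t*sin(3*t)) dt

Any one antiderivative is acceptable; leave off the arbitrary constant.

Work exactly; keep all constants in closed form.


The answer is -t*cos(3*t)/3 + sin(3*t)/9.
Step 1. Integrate ∫(t*sin(3*t)) dt by parts with u = t, dv = (sin(3*t)) dt, so v = -cos(3*t)/3: now -t*cos(3*t)/3 + ∫(cos(3*t)/3) dt.
Step 2. Evaluate the standard form: now -t*cos(3*t)/3 + sin(3*t)/9.
Answer: -t*cos(3*t)/3 + sin(3*t)/9.


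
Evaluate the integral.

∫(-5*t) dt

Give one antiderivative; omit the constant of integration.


Answer: -5*t**2/2.


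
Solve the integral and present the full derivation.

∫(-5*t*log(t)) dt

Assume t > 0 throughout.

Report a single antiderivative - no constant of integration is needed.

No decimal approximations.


Step 1. Integrate ∫(-5*t*log(t)) dt by parts with u = log(t), dv = (-5*t) dt, so v = -5*t**2/2 [assuming t > 0]: now -5*t**2*log(t)/2 + ∫(5*t/2) dt.
Step 2. Evaluate the standard form: now -5*t**2*log(t)/2 + 5*t**2/4.
Answer: -5*t**2*log(t)/2 + 5*t**2/4.


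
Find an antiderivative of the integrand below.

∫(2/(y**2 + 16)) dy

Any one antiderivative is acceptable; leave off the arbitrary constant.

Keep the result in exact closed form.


Answer: atan(y/4)/2.


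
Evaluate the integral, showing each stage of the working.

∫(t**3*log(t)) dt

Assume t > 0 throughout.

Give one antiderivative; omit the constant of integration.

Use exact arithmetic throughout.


Step 1. Integrate ∫(t**3*log(t)) dt by parts with u = log(t), dv = (t**3) dt, so v = t**4/4 [assuming t > 0]: now t**4*log(t)/4 + ∫(-t**3/4) dt.
Step 2. Evaluate the standard form: now t**4*log(t)/4 - t**4/16.
Answer: t**4*log(t)/4 - t**4/16.


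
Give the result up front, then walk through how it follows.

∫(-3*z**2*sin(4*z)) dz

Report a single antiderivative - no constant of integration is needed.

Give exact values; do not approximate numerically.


The answer is 3*z**2*cos(4*z)/4 - 3*z*sin(4*z)/8 - 3*cos(4*z)/32.
Step 1. Integrate ∫(-3*z**2*sin(4*z)) dz by parts with u = z**2, dv = (-3*sin(4*z)) dz, so v = 3*cos(4*z)/4: now 3*z**2*cos(4*z)/4 + ∫(-3*z*cos(4*z)/2) dz.
Step 2. Integrate ∫(-3*z*cos(4*z)/2) dz by parts with u = z, dv = (-3*cos(4*z)/2) dz, so v = -3*sin(4*z)/8: now 3*z**2*cos(4*z)/4 - 3*z*sin(4*z)/8 + ∫(3*sin(4*z)/8) dz.
Step 3. Evaluate the standard form: now 3*z**2*cos(4*z)/4 - 3*z*sin(4*z)/8 - 3*cos(4*z)/32.
Answer: 3*z**2*cos(4*z)/4 - 3*z*sin(4*z)/8 - 3*cos(4*z)/32.


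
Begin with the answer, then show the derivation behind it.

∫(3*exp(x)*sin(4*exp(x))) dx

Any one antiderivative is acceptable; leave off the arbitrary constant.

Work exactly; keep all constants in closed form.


The answer is -3*cos(4*exp(x))/4.
Step 1. Substitute u = exp(x), turning ∫(3*exp(x)*sin(4*exp(x))) dx into ∫(3*sin(4*u)) du: now ∫(3*sin(4*u)) du.
Step 2. Evaluate the standard form: now -3*cos(4*u)/4.
Step 3. Substitute back u = exp(x): now -3*cos(4*exp(x))/4.
Answer: -3*cos(4*exp(x))/4.


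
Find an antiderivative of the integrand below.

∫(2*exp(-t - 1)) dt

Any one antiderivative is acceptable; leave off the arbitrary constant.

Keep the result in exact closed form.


Answer: -2*exp(-t - 1).


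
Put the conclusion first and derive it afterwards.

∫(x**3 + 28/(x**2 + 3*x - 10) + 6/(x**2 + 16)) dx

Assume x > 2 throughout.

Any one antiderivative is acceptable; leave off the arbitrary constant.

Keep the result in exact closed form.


The answer is x**4/4 + 4*log(x - 2) - 4*log(x + 5) + 3*atan(x/4)/2.
Step 1. Rewrite: now ∫(x**3) dx + ∫(6/(x**2 + 16)) dx + ∫(28/(x**2 + 3*x - 10)) dx.
Step 2. Evaluate the standard form: now x**4/4 + ∫(6/(x**2 + 16)) dx + ∫(28/(x**2 + 3*x - 10)) dx.
Step 3. Evaluate the standard form: now x**4/4 + 3*atan(x/4)/2 + ∫(28/(x**2 + 3*x - 10)) dx.
Step 4. Decompose ∫(28/(x**2 + 3*x - 10)) dx by partial fractions, 28/(x**2 + 3*x - 10) = -4/(x + 5) + 4/(x - 2): now x**4/4 + 3*atan(x/4)/2 + ∫(4/(x - 2)) dx + ∫(-4/(x + 5)) dx.
Step 5. Evaluate the standard form [assuming x > -5]: now x**4/4 - 4*log(x + 5) + 3*atan(x/4)/2 + ∫(4/(x - 2)) dx.
Step 6. Evaluate the standard form [assuming x > 2]: now x**4/4 + 4*log(x - 2) - 4*log(x + 5) + 3*atan(x/4)/2.
Answer: x**4/4 + 4*log(x - 2) - 4*log(x + 5) + 3*atan(x/4)/2.


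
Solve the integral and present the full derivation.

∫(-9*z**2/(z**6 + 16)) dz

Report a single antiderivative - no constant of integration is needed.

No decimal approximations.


Step 1. Substitute u = z**3, turning ∫(-9*z**2/(z**6 + 16)) dz into ∫(-3/(u**2 + 16)) du: now ∫(-3/(u**2 + 16)) du.
Step 2. Evaluate the standard form: now -3*atan(u/4)/4.
Step 3. Substitute back u = z**3: now -3*atan(z**3/4)/4.
Answer: -3*atan(z**3/4)/4.


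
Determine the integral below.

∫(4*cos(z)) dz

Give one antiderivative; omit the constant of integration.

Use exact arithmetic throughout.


Answer: 4*sin(z).


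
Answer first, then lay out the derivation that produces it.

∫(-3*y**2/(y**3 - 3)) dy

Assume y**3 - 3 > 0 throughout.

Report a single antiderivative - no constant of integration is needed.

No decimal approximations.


The answer is -log(y**3 - 3).
Step 1. Substitute u = y**3 - 3, turning ∫(-3*y**2/(y**3 - 3)) dy into ∫(-1/u) du: now ∫(-1/u) du.
Step 2. Evaluate the standard form [assuming u > 0]: now -log(u).
Step 3. Substitute back u = y**3 - 3: now -log(y**3 - 3).
Answer: -log(y**3 - 3).


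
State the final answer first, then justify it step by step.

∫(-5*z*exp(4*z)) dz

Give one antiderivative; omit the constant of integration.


The answer is -5*z*exp(4*z)/4 + 5*exp(4*z)/16.
Step 1. Integrate ∫(-5*z*exp(4*z)) dz by parts with u = z, dv = (-5*exp(4*z)) dz, so v = -5*exp(4*z)/4: now -5*z*exp(4*z)/4 + ∫(5*exp(4*z)/4) dz.
Step 2. Evaluate the standard form: now -5*z*exp(4*z)/4 + 5*exp(4*z)/16.
Answer: -5*z*exp(4*z)/4 + 5*exp(4*z)/16.


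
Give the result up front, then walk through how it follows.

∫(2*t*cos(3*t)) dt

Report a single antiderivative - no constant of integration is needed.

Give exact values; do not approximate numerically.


The answer is 2*t*sin(3*t)/3 + 2*cos(3*t)/9.
Step 1. Integrate ∫(2*t*cos(3*t)) dt by parts with u = t, dv = (2*cos(3*t)) dt, so v = 2*sin(3*t)/3: now 2*t*sin(3*t)/3 + ∫(-2*sin(3*t)/3) dt.
Step 2. Evaluate the standard form: now 2*t*sin(3*t)/3 + 2*cos(3*t)/9.
Answer: 2*t*sin(3*t)/3 + 2*cos(3*t)/9.


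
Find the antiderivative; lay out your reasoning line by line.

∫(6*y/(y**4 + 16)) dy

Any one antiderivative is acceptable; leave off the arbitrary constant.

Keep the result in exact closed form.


Step 1. Substitute u = y**2, turning ∫(6*y/(y**4 + 16)) dy into ∫(3/(u**2 + 16)) du: now ∫(3/(u**2 + 16)) du.
Step 2. Evaluate the standard form: now 3*atan(u/4)/4.
Step 3. Substitute back u = y**2: now 3*atan(y**2/4)/4.
Answer: 3*atan(y**2/4)/4.


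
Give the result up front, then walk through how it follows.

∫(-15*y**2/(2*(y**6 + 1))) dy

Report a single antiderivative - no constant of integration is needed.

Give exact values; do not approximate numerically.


The answer is -5*atan(y**3)/2.
Step 1. Substitute u = y**3, turning ∫(-15*y**2/(2*(y**6 + 1))) dy into ∫(-5/(2*(u**2 + 1))) du: now ∫(-5/(2*(u**2 + 1))) du.
Step 2. Evaluate the standard form: now -5*atan(u)/2.
Step 3. Substitute back u = y**3: now -5*atan(y**3)/2.
Answer: -5*atan(y**3)/2.


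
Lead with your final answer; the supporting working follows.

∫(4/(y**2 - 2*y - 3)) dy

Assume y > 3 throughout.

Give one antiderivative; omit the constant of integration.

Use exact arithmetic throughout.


The answer is log(y - 3) - log(y + 1).
Step 1. Decompose ∫(4/(y**2 - 2*y - 3)) dy by partial fractions, 4/(y**2 - 2*y - 3) = -1/(y + 1) + 1/(y - 3): now ∫(1/(y - 3)) dy + ∫(-1/(y + 1)) dy.
Step 2. Evaluate the standard form [assuming y > 3]: now log(y - 3) + ∫(-1/(y + 1)) dy.
Step 3. Evaluate the standard form [assuming y > -1]: now log(y - 3) - log(y + 1).
Answer: log(y - 3) - log(y + 1).


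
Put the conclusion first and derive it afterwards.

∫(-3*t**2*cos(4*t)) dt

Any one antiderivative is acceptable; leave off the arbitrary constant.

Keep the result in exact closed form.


The answer is -3*t**2*sin(4*t)/4 - 3*t*cos(4*t)/8 + 3*sin(4*t)/32.
Step 1. Integrate ∫(-3*t**2*cos(4*t)) dt by parts with u = t**2, dv = (-3*cos(4*t)) dt, so v = -3*sin(4*t)/4: now -3*t**2*sin(4*t)/4 + ∫(3*t*sin(4*t)/2) dt.
Step 2. Integrate ∫(3*t*sin(4*t)/2) dt by parts with u = t, dv = (3*sin(4*t)/2) dt, so v = -3*cos(4*t)/8: now -3*t**2*sin(4*t)/4 - 3*t*cos(4*t)/8 + ∫(3*cos(4*t)/8) dt.
Step 3. Evaluate the standard form: now -3*t**2*sin(4*t)/4 - 3*t*cos(4*t)/8 + 3*sin(4*t)/32.
Answer: -3*t**2*sin(4*t)/4 - 3*t*cos(4*t)/8 + 3*sin(4*t)/32.


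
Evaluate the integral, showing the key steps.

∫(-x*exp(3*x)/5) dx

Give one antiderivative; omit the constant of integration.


Step 1. Integrate ∫(-x*exp(3*x)/5) dx by parts with u = x, dv = (-exp(3*x)/5) dx, so v = -exp(3*x)/15: now -x*exp(3*x)/15 + ∫(exp(3*x)/15) dx.
Step 2. Evaluate the standard form: now -x*exp(3*x)/15 + exp(3*x)/45.
Answer: -x*exp(3*x)/15 + exp(3*x)/45.


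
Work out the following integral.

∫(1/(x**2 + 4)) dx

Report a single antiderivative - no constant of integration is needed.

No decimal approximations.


Answer: atan(x/2)/2.


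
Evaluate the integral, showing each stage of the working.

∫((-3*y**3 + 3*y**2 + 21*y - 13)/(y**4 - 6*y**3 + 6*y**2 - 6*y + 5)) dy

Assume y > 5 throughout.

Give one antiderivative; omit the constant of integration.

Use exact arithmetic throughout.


Step 1. Decompose ∫((-3*y**3 + 3*y**2 + 21*y - 13)/(y**4 - 6*y**3 + 6*y**2 - 6*y + 5)) dy by partial fractions, (-3*y**3 + 3*y**2 + 21*y - 13)/(y**4 - 6*y**3 + 6*y**2 - 6*y + 5) = -4/(y**2 + 1) - 1/(y - 1) - 2/(y - 5): now ∫(-2/(y - 5)) dy + ∫(-1/(y - 1)) dy + ∫(-4/(y**2 + 1)) dy.
Step 2. Evaluate the standard form [assuming y > 1]: now -log(y - 1) + ∫(-2/(y - 5)) dy + ∫(-4/(y**2 + 1)) dy.
Step 3. Evaluate the standard form [assuming y > 5]: now -2*log(y - 5) - log(y - 1) + ∫(-4/(y**2 + 1)) dy.
Step 4. Evaluate the standard form: now -2*log(y - 5) - log(y - 1) - 4*atan(y).
Answer: -2*log(y - 5) - log(y - 1) - 4*atan(y).


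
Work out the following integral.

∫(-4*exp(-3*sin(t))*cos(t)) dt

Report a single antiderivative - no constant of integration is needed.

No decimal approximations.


Answer: 4*exp(-3*sin(t))/3.


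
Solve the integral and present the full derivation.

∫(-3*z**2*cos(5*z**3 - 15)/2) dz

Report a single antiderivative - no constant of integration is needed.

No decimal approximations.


Step 1. Substitute u = z**3 - 3, turning ∫(-3*z**2*cos(5*z**3 - 15)/2) dz into ∫(-cos(5*u)/2) du: now ∫(-cos(5*u)/2) du.
Step 2. Evaluate the standard form: now -sin(5*u)/10.
Step 3. Substitute back u = z**3 - 3: now -sin(5*z**3 - 15)/10.
Answer: -sin(5*z**3 - 15)/10.


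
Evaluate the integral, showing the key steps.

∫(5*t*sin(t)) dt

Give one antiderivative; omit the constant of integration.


Step 1. Integrate ∫(5*t*sin(t)) dt by parts with u = t, dv = (5*sin(t)) dt, so v = -5*cos(t): now -5*t*cos(t) + ∫(5*cos(t)) dt.
Step 2. Evaluate the standard form: now -5*t*cos(t) + 5*sin(t).
Answer: -5*t*cos(t) + 5*sin(t).


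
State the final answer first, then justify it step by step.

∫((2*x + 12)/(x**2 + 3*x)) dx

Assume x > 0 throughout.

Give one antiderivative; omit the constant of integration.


The answer is 4*log(x) - 2*log(x + 3).
Step 1. Decompose ∫((2*x + 12)/(x**2 + 3*x)) dx by partial fractions, (2*x + 12)/(x**2 + 3*x) = -2/(x + 3) + 4/x: now ∫(4/x) dx + ∫(-2/(x + 3)) dx.
Step 2. Evaluate the standard form [assuming x > -3]: now -2*log(x + 3) + ∫(4/x) dx.
Step 3. Evaluate the standard form [assuming x > 0]: now 4*log(x) - 2*log(x + 3).
Answer: 4*log(x) - 2*log(x + 3).


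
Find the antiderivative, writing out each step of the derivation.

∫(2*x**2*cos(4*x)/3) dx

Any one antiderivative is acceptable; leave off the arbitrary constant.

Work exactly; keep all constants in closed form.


Step 1. Integrate ∫(2*x**2*cos(4*x)/3) dx by parts with u = x**2, dv = (2*cos(4*x)/3) dx, so v = sin(4*x)/6: now x**2*sin(4*x)/6 + ∫(-x*sin(4*x)/3) dx.
Step 2. Integrate ∫(-x*sin(4*x)/3) dx by parts with u = x, dv = (-sin(4*x)/3) dx, so v = cos(4*x)/12: now x**2*sin(4*x)/6 + x*cos(4*x)/12 + ∫(-cos(4*x)/12) dx.
Step 3. Evaluate the standard form: now x**2*sin(4*x)/6 + x*cos(4*x)/12 - sin(4*x)/48.
Answer: x**2*sin(4*x)/6 + x*cos(4*x)/12 - sin(4*x)/48.
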